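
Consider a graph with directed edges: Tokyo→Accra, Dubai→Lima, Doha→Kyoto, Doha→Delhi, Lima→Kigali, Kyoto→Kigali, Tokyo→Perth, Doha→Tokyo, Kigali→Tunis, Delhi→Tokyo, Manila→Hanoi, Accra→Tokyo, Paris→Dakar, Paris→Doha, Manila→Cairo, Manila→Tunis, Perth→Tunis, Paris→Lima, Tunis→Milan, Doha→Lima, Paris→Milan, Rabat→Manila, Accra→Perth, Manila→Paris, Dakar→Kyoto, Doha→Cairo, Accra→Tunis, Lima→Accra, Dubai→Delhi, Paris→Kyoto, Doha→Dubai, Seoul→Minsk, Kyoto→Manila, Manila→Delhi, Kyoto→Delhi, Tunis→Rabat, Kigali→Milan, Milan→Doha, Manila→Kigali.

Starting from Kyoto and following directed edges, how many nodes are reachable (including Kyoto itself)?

17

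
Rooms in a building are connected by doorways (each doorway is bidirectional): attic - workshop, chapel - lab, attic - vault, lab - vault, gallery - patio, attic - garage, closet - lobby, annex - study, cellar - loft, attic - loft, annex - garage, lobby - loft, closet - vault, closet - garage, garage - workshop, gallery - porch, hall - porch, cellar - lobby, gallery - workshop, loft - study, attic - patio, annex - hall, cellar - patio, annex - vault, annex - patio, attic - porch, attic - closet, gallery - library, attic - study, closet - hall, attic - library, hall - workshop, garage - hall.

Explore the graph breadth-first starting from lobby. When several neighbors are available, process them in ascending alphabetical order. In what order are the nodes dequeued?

lobby cellar closet loft patio attic garage hall vault study annex gallery library porch workshop lab chapel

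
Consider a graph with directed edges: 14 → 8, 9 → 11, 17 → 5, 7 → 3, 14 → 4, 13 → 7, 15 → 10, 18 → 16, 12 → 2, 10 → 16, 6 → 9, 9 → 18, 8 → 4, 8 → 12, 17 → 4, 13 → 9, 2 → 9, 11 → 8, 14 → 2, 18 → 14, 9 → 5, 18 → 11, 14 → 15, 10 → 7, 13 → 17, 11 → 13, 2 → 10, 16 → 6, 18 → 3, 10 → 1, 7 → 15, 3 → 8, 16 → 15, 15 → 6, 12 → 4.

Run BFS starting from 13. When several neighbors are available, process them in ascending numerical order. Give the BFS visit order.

13, 7, 9, 17, 3, 15, 5, 11, 18, 4, 8, 6, 10, 14, 16, 12, 1, 2

Visit 13; enqueue 7, 9, 17 → queue [7, 9, 17]
Visit 7; enqueue 3, 15 → queue [9, 17, 3, 15]
Visit 9; enqueue 5, 11, 18 → queue [17, 3, 15, 5, 11, 18]
Visit 17; enqueue 4 → queue [3, 15, 5, 11, 18, 4]
Visit 3; enqueue 8 → queue [15, 5, 11, 18, 4, 8]
Visit 15; enqueue 6, 10 → queue [5, 11, 18, 4, 8, 6, 10]
Visit 5 → queue [11, 18, 4, 8, 6, 10]
Visit 11 → queue [18, 4, 8, 6, 10]
Visit 18; enqueue 14, 16 → queue [4, 8, 6, 10, 14, 16]
Visit 4 → queue [8, 6, 10, 14, 16]
Visit 8; enqueue 12 → queue [6, 10, 14, 16, 12]
Visit 6 → queue [10, 14, 16, 12]
Visit 10; enqueue 1 → queue [14, 16, 12, 1]
Visit 14; enqueue 2 → queue [16, 12, 1, 2]
Visit 16 → queue [12, 1, 2]
Visit 12 → queue [1, 2]
Visit 1 → queue [2]
Visit 2 → queue []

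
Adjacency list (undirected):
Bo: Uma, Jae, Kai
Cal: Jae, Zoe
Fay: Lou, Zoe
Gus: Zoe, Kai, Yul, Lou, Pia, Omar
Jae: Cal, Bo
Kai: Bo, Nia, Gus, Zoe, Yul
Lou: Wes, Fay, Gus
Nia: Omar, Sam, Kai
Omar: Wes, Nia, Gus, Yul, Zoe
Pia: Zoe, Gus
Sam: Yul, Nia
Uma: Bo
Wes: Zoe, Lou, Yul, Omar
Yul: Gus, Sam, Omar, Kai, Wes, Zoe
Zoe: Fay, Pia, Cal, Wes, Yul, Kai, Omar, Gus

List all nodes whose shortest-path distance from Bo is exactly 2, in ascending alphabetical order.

Cal, Gus, Nia, Yul, Zoe

Level 0: Bo
Level 1: Jae, Kai, Uma
Level 2: Cal, Gus, Nia, Yul, Zoe
Level 3: Fay, Lou, Omar, Pia, Sam, Wes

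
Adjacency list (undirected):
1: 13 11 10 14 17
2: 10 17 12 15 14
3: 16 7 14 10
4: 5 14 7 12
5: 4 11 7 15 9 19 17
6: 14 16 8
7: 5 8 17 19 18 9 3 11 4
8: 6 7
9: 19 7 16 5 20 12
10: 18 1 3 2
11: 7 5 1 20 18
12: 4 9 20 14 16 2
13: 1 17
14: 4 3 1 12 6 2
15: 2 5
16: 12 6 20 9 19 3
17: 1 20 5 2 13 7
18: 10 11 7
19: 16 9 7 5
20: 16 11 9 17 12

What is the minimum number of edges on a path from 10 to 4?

3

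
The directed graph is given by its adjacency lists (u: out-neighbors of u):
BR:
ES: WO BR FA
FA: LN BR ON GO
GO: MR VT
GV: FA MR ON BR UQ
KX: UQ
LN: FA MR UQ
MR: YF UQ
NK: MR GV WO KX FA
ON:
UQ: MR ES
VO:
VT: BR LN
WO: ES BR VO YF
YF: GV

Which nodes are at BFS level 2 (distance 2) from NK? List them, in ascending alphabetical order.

BR, ES, GO, LN, ON, UQ, VO, YF

Level 0: NK
Level 1: FA, GV, KX, MR, WO
Level 2: BR, ES, GO, LN, ON, UQ, VO, YF
Level 3: VT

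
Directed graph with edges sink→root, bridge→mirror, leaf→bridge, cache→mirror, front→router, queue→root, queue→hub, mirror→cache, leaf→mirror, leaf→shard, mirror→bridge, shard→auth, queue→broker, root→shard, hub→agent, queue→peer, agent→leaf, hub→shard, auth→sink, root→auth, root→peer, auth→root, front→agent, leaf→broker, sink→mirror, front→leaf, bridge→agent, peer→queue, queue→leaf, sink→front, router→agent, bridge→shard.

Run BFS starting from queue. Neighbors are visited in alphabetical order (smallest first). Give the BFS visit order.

queue -> broker -> hub -> leaf -> peer -> root -> agent -> shard -> bridge -> mirror -> auth -> cache -> sink -> front -> router

Visit queue; enqueue broker, hub, leaf, peer, root → queue [broker, hub, leaf, peer, root]
Visit broker → queue [hub, leaf, peer, root]
Visit hub; enqueue agent, shard → queue [leaf, peer, root, agent, shard]
Visit leaf; enqueue bridge, mirror → queue [peer, root, agent, shard, bridge, mirror]
Visit peer → queue [root, agent, shard, bridge, mirror]
Visit root; enqueue auth → queue [agent, shard, bridge, mirror, auth]
Visit agent → queue [shard, bridge, mirror, auth]
Visit shard → queue [bridge, mirror, auth]
Visit bridge → queue [mirror, auth]
Visit mirror; enqueue cache → queue [auth, cache]
Visit auth; enqueue sink → queue [cache, sink]
Visit cache → queue [sink]
Visit sink; enqueue front → queue [front]
Visit front; enqueue router → queue [router]
Visit router → queue []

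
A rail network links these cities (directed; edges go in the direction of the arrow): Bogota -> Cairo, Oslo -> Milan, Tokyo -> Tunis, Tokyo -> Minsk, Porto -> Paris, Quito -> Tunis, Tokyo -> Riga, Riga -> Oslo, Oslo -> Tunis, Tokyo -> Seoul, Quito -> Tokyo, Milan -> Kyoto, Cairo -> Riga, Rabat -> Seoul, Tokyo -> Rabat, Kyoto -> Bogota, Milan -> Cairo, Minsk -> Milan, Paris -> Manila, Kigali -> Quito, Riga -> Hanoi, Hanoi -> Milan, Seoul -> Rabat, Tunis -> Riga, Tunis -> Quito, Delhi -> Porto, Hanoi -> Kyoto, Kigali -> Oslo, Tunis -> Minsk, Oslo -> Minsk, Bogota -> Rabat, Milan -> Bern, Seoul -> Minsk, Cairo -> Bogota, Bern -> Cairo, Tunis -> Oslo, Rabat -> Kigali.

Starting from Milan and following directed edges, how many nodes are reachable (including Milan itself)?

BFS from Milan visits: Milan, Bern, Cairo, Kyoto, Bogota, Riga, Rabat, Hanoi, Oslo, Kigali, Seoul, Minsk, Tunis, Quito, Tokyo
Reachable nodes: 15 of 19 total.

15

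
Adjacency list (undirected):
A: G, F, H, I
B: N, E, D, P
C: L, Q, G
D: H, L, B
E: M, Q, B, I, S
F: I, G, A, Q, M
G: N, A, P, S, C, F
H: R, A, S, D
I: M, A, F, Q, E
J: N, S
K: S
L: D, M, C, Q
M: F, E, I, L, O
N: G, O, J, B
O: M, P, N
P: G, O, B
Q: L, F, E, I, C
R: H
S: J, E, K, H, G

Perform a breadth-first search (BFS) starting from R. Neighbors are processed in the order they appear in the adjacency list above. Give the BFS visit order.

R → H → A → S → D → G → F → I → J → E → K → L → B → N → P → C → Q → M → O

Visit R; enqueue H → queue [H]
Visit H; enqueue A, S, D → queue [A, S, D]
Visit A; enqueue G, F, I → queue [S, D, G, F, I]
Visit S; enqueue J, E, K → queue [D, G, F, I, J, E, K]
Visit D; enqueue L, B → queue [G, F, I, J, E, K, L, B]
Visit G; enqueue N, P, C → queue [F, I, J, E, K, L, B, N, P, C]
Visit F; enqueue Q, M → queue [I, J, E, K, L, B, N, P, C, Q, M]
Visit I → queue [J, E, K, L, B, N, P, C, Q, M]
Visit J → queue [E, K, L, B, N, P, C, Q, M]
Visit E → queue [K, L, B, N, P, C, Q, M]
Visit K → queue [L, B, N, P, C, Q, M]
Visit L → queue [B, N, P, C, Q, M]
Visit B → queue [N, P, C, Q, M]
Visit N; enqueue O → queue [P, C, Q, M, O]
Visit P → queue [C, Q, M, O]
Visit C → queue [Q, M, O]
Visit Q → queue [M, O]
Visit M → queue [O]
Visit O → queue []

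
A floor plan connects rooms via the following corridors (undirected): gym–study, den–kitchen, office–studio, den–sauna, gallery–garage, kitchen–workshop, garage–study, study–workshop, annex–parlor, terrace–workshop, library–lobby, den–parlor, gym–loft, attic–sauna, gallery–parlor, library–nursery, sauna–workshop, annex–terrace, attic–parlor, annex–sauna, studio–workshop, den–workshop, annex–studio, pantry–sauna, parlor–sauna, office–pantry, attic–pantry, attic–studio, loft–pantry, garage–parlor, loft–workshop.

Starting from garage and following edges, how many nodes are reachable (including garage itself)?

16

BFS from garage visits: garage, gallery, parlor, study, annex, attic, den, sauna, gym, workshop, studio, terrace, pantry, kitchen, loft, office
Reachable nodes: 16 of 19 total.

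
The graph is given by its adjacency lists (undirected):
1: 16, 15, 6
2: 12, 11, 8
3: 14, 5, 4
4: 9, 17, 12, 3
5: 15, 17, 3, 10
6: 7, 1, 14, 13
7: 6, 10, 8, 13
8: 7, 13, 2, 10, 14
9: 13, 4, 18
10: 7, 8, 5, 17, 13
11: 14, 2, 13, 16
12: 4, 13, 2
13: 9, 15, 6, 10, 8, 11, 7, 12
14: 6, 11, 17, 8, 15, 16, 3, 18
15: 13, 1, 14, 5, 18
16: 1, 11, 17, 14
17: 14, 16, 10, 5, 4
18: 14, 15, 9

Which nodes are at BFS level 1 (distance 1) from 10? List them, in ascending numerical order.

5, 7, 8, 13, 17

Level 0: 10
Level 1: 5, 7, 8, 13, 17
Level 2: 2, 3, 4, 6, 9, 11, 12, 14, 15, 16
Level 3: 1, 18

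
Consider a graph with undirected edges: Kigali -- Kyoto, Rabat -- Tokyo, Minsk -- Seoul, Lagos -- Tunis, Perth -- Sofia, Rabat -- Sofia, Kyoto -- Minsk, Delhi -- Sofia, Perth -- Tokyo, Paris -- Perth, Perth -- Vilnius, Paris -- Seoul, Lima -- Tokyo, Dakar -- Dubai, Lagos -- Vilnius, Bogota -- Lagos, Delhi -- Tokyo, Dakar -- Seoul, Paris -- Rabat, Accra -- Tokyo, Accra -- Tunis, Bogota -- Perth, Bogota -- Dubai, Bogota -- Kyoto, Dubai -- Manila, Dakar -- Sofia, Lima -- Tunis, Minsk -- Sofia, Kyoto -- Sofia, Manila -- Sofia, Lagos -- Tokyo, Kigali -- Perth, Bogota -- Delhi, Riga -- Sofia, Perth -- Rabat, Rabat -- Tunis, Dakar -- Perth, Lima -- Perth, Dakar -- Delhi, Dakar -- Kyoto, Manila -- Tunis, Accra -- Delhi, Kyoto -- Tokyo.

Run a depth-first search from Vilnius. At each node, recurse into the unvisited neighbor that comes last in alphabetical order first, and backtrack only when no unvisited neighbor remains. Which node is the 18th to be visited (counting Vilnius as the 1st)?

Visit Vilnius
Vilnius → Perth
Perth → Tokyo
Tokyo → Rabat
Rabat → Tunis
Tunis → Manila
Manila → Sofia
Sofia → Riga
Sofia → Minsk
Minsk → Seoul
Seoul → Paris
Seoul → Dakar
Dakar → Kyoto
Kyoto → Kigali
Kyoto → Bogota
Bogota → Lagos
Bogota → Dubai
Bogota → Delhi
Delhi → Accra
Tunis → Lima

Visit order: Vilnius, Perth, Tokyo, Rabat, Tunis, Manila, Sofia, Riga, Minsk, Seoul, Paris, Dakar, Kyoto, Kigali, Bogota, Lagos, Dubai, Delhi, Accra, Lima

Delhi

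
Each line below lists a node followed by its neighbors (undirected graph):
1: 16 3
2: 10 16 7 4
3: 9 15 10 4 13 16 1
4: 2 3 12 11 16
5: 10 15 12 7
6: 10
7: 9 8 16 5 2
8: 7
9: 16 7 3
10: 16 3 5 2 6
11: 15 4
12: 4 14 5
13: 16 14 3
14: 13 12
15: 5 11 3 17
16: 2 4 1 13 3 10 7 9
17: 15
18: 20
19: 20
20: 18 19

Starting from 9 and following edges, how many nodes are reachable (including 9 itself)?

17

BFS from 9 visits: 9, 16, 7, 3, 2, 4, 1, 13, 10, 8, 5, 15, 12, 11, 14, 6, 17
Reachable nodes: 17 of 20 total.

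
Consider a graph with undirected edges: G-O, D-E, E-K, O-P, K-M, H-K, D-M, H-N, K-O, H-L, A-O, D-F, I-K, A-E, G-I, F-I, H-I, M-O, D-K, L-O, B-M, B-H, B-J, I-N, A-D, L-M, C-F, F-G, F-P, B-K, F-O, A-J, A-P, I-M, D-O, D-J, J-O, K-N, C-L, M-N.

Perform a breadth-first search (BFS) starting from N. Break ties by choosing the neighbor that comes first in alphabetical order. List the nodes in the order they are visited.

Visit N; enqueue H, I, K, M → queue [H, I, K, M]
Visit H; enqueue B, L → queue [I, K, M, B, L]
Visit I; enqueue F, G → queue [K, M, B, L, F, G]
Visit K; enqueue D, E, O → queue [M, B, L, F, G, D, E, O]
Visit M → queue [B, L, F, G, D, E, O]
Visit B; enqueue J → queue [L, F, G, D, E, O, J]
Visit L; enqueue C → queue [F, G, D, E, O, J, C]
Visit F; enqueue P → queue [G, D, E, O, J, C, P]
Visit G → queue [D, E, O, J, C, P]
Visit D; enqueue A → queue [E, O, J, C, P, A]
Visit E → queue [O, J, C, P, A]
Visit O → queue [J, C, P, A]
Visit J → queue [C, P, A]
Visit C → queue [P, A]
Visit P → queue [A]
Visit A → queue []

N H I K M B L F G D E O J C P A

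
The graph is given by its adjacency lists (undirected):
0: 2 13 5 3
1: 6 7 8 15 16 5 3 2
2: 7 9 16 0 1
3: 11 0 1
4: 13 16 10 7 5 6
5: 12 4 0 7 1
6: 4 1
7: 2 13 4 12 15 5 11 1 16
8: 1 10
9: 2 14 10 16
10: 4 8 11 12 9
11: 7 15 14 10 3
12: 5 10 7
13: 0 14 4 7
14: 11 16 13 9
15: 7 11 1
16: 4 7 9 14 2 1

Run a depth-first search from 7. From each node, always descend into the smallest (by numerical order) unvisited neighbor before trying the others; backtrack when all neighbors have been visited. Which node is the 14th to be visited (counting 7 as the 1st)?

Visit 7
7 → 1
1 → 2
2 → 0
0 → 3
3 → 11
11 → 10
10 → 4
4 → 5
5 → 12
4 → 6
4 → 13
13 → 14
14 → 9
9 → 16
10 → 8
11 → 15

Visit order: 7, 1, 2, 0, 3, 11, 10, 4, 5, 12, 6, 13, 14, 9, 16, 8, 15

9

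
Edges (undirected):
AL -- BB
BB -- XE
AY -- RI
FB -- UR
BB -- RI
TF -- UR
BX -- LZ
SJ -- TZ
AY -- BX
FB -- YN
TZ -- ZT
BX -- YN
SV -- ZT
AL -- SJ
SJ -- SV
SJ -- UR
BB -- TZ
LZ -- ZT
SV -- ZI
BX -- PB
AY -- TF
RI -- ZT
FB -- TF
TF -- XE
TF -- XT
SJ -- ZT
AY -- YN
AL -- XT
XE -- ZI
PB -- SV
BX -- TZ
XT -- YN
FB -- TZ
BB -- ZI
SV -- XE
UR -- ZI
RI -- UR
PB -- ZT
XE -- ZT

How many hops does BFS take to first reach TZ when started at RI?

2

Level 0: RI
Level 1: AY, BB, UR, ZT
Level 2: AL, BX, FB, LZ, PB, SJ, SV, TF, TZ, XE, YN, ZI
Level 3: XT
TZ first appears at level 2.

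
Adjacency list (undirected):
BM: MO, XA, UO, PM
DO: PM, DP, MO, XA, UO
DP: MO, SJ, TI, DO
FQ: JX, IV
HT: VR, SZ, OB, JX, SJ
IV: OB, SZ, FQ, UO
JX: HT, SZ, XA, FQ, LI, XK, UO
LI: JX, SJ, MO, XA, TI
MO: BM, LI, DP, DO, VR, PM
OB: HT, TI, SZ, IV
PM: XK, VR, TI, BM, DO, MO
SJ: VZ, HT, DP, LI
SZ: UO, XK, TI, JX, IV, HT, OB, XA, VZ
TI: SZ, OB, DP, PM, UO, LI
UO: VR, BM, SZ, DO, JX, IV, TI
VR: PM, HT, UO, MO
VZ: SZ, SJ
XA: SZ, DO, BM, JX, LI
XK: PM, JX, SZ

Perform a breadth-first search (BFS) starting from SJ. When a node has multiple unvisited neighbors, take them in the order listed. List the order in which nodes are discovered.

SJ, VZ, HT, DP, LI, SZ, VR, OB, JX, MO, TI, DO, XA, UO, XK, IV, PM, FQ, BM

Visit SJ; enqueue VZ, HT, DP, LI → queue [VZ, HT, DP, LI]
Visit VZ; enqueue SZ → queue [HT, DP, LI, SZ]
Visit HT; enqueue VR, OB, JX → queue [DP, LI, SZ, VR, OB, JX]
Visit DP; enqueue MO, TI, DO → queue [LI, SZ, VR, OB, JX, MO, TI, DO]
Visit LI; enqueue XA → queue [SZ, VR, OB, JX, MO, TI, DO, XA]
Visit SZ; enqueue UO, XK, IV → queue [VR, OB, JX, MO, TI, DO, XA, UO, XK, IV]
Visit VR; enqueue PM → queue [OB, JX, MO, TI, DO, XA, UO, XK, IV, PM]
Visit OB → queue [JX, MO, TI, DO, XA, UO, XK, IV, PM]
Visit JX; enqueue FQ → queue [MO, TI, DO, XA, UO, XK, IV, PM, FQ]
Visit MO; enqueue BM → queue [TI, DO, XA, UO, XK, IV, PM, FQ, BM]
Visit TI → queue [DO, XA, UO, XK, IV, PM, FQ, BM]
Visit DO → queue [XA, UO, XK, IV, PM, FQ, BM]
Visit XA → queue [UO, XK, IV, PM, FQ, BM]
Visit UO → queue [XK, IV, PM, FQ, BM]
Visit XK → queue [IV, PM, FQ, BM]
Visit IV → queue [PM, FQ, BM]
Visit PM → queue [FQ, BM]
Visit FQ → queue [BM]
Visit BM → queue []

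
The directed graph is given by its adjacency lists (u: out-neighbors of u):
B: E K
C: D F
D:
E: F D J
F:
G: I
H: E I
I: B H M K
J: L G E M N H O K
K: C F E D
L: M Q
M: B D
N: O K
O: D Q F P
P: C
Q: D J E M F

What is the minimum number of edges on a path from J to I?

2

Level 0: J
Level 1: E, G, H, K, L, M, N, O
Level 2: B, C, D, F, I, P, Q
I first appears at level 2.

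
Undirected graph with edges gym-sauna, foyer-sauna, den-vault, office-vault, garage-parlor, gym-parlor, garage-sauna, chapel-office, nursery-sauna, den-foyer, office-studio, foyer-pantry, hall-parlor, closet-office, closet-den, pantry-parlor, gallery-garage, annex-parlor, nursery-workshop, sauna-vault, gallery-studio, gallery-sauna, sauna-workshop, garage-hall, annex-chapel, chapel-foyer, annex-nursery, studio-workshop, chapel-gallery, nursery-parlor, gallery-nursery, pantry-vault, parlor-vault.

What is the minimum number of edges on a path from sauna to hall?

2

Level 0: sauna
Level 1: foyer, gallery, garage, gym, nursery, vault, workshop
Level 2: annex, chapel, den, hall, office, pantry, parlor, studio
Level 3: closet
hall first appears at level 2.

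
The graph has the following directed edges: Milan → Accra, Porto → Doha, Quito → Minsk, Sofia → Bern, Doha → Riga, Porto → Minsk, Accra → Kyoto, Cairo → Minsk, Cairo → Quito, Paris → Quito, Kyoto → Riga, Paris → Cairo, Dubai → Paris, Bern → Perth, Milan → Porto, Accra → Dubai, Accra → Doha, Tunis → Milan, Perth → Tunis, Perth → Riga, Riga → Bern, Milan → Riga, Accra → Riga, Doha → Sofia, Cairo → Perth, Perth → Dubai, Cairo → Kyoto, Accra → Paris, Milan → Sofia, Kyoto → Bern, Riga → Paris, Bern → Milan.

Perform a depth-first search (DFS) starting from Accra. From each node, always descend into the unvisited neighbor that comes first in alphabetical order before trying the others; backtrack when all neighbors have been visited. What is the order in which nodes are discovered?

Accra, Doha, Riga, Bern, Milan, Porto, Minsk, Sofia, Perth, Dubai, Paris, Cairo, Kyoto, Quito, Tunis

Visit Accra
Accra → Doha
Doha → Riga
Riga → Bern
Bern → Milan
Milan → Porto
Porto → Minsk
Milan → Sofia
Bern → Perth
Perth → Dubai
Dubai → Paris
Paris → Cairo
Cairo → Kyoto
Cairo → Quito
Perth → Tunis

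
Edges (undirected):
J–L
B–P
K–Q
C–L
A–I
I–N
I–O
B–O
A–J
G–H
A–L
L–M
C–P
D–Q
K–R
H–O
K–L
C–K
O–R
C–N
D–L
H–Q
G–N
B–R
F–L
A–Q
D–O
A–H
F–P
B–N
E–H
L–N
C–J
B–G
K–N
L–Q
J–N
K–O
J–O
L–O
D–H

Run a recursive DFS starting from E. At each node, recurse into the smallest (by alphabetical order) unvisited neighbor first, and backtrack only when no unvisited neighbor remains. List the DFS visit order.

E H A I N B G O D L C J K Q R P F M

Visit E
E → H
H → A
A → I
I → N
N → B
B → G
B → O
O → D
D → L
L → C
C → J
C → K
K → Q
K → R
C → P
P → F
L → M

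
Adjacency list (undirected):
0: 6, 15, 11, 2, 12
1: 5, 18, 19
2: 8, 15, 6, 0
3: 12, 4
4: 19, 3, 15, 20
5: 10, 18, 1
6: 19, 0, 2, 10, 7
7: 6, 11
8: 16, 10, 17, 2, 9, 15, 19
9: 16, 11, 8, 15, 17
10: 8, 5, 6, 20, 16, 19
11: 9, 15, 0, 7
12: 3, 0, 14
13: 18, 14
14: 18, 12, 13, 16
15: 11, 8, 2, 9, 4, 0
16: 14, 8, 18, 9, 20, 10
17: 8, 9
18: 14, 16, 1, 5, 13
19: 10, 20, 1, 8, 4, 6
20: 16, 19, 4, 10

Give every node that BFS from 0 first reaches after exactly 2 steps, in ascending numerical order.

3, 4, 7, 8, 9, 10, 14, 19

Level 0: 0
Level 1: 2, 6, 11, 12, 15
Level 2: 3, 4, 7, 8, 9, 10, 14, 19
Level 3: 1, 5, 13, 16, 17, 18, 20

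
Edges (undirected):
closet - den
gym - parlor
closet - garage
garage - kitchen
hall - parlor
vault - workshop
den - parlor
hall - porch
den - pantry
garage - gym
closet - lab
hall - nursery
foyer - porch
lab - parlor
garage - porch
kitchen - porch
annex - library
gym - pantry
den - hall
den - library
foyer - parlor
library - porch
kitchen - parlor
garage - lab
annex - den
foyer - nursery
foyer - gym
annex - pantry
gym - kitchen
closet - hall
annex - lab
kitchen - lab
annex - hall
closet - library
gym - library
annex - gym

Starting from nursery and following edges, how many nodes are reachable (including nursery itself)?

14

BFS from nursery visits: nursery, foyer, hall, gym, parlor, porch, annex, closet, den, garage, kitchen, library, pantry, lab
Reachable nodes: 14 of 16 total.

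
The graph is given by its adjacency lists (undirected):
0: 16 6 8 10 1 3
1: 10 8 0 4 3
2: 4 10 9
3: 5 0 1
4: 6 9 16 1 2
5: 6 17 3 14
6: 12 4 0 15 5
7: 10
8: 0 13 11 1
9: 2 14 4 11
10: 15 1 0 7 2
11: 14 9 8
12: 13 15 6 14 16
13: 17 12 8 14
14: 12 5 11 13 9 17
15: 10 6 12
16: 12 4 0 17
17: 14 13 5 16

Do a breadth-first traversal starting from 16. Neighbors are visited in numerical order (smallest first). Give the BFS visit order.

Visit 16; enqueue 0, 4, 12, 17 → queue [0, 4, 12, 17]
Visit 0; enqueue 1, 3, 6, 8, 10 → queue [4, 12, 17, 1, 3, 6, 8, 10]
Visit 4; enqueue 2, 9 → queue [12, 17, 1, 3, 6, 8, 10, 2, 9]
Visit 12; enqueue 13, 14, 15 → queue [17, 1, 3, 6, 8, 10, 2, 9, 13, 14, 15]
Visit 17; enqueue 5 → queue [1, 3, 6, 8, 10, 2, 9, 13, 14, 15, 5]
Visit 1 → queue [3, 6, 8, 10, 2, 9, 13, 14, 15, 5]
Visit 3 → queue [6, 8, 10, 2, 9, 13, 14, 15, 5]
Visit 6 → queue [8, 10, 2, 9, 13, 14, 15, 5]
Visit 8; enqueue 11 → queue [10, 2, 9, 13, 14, 15, 5, 11]
Visit 10; enqueue 7 → queue [2, 9, 13, 14, 15, 5, 11, 7]
Visit 2 → queue [9, 13, 14, 15, 5, 11, 7]
Visit 9 → queue [13, 14, 15, 5, 11, 7]
Visit 13 → queue [14, 15, 5, 11, 7]
Visit 14 → queue [15, 5, 11, 7]
Visit 15 → queue [5, 11, 7]
Visit 5 → queue [11, 7]
Visit 11 → queue [7]
Visit 7 → queue []

16 -> 0 -> 4 -> 12 -> 17 -> 1 -> 3 -> 6 -> 8 -> 10 -> 2 -> 9 -> 13 -> 14 -> 15 -> 5 -> 11 -> 7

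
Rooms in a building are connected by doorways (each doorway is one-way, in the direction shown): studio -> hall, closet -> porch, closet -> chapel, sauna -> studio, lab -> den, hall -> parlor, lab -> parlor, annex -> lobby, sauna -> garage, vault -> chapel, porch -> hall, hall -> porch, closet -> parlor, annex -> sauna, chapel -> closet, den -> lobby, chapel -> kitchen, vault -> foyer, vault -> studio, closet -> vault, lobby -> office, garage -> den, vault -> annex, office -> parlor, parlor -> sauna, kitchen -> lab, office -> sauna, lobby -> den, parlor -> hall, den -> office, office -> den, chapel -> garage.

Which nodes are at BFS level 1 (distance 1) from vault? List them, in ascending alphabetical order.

Level 0: vault
Level 1: annex, chapel, foyer, studio
Level 2: closet, garage, hall, kitchen, lobby, sauna
Level 3: den, lab, office, parlor, porch

annex, chapel, foyer, studio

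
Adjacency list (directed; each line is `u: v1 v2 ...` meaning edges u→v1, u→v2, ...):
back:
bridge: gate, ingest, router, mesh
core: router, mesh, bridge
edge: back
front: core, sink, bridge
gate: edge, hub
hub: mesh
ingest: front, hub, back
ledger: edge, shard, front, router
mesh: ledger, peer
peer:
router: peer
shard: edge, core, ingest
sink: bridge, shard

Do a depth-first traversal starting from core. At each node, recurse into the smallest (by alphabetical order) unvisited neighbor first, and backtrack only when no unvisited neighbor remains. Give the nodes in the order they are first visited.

core → bridge → gate → edge → back → hub → mesh → ledger → front → sink → shard → ingest → router → peer

Visit core
core → bridge
bridge → gate
gate → edge
edge → back
gate → hub
hub → mesh
mesh → ledger
ledger → front
front → sink
sink → shard
shard → ingest
ledger → router
router → peer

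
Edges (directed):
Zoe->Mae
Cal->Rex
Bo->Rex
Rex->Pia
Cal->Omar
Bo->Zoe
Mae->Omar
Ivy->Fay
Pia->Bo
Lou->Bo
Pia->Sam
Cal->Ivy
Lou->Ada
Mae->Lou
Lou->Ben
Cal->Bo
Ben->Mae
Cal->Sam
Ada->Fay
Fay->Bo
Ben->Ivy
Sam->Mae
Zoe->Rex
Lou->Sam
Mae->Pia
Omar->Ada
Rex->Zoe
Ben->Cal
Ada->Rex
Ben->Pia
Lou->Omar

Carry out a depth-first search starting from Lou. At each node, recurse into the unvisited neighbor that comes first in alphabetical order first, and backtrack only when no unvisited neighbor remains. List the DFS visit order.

Lou -> Ada -> Fay -> Bo -> Rex -> Pia -> Sam -> Mae -> Omar -> Zoe -> Ben -> Cal -> Ivy

Visit Lou
Lou → Ada
Ada → Fay
Fay → Bo
Bo → Rex
Rex → Pia
Pia → Sam
Sam → Mae
Mae → Omar
Rex → Zoe
Lou → Ben
Ben → Cal
Cal → Ivy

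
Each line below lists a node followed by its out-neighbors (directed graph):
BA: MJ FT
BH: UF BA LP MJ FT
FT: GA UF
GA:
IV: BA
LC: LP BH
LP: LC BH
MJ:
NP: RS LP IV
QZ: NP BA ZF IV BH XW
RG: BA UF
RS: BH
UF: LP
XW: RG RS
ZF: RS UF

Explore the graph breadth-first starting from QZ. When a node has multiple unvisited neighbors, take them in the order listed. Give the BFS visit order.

QZ -> NP -> BA -> ZF -> IV -> BH -> XW -> RS -> LP -> MJ -> FT -> UF -> RG -> LC -> GA

Visit QZ; enqueue NP, BA, ZF, IV, BH, XW → queue [NP, BA, ZF, IV, BH, XW]
Visit NP; enqueue RS, LP → queue [BA, ZF, IV, BH, XW, RS, LP]
Visit BA; enqueue MJ, FT → queue [ZF, IV, BH, XW, RS, LP, MJ, FT]
Visit ZF; enqueue UF → queue [IV, BH, XW, RS, LP, MJ, FT, UF]
Visit IV → queue [BH, XW, RS, LP, MJ, FT, UF]
Visit BH → queue [XW, RS, LP, MJ, FT, UF]
Visit XW; enqueue RG → queue [RS, LP, MJ, FT, UF, RG]
Visit RS → queue [LP, MJ, FT, UF, RG]
Visit LP; enqueue LC → queue [MJ, FT, UF, RG, LC]
Visit MJ → queue [FT, UF, RG, LC]
Visit FT; enqueue GA → queue [UF, RG, LC, GA]
Visit UF → queue [RG, LC, GA]
Visit RG → queue [LC, GA]
Visit LC → queue [GA]
Visit GA → queue []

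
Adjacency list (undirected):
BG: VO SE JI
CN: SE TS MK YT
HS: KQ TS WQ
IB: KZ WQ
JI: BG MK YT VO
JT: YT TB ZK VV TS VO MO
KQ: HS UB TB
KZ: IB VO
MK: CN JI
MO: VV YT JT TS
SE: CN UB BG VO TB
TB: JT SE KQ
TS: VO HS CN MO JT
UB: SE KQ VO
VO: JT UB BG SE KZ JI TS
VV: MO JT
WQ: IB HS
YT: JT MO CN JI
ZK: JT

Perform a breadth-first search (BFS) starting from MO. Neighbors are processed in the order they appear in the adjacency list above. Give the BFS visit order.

Visit MO; enqueue VV, YT, JT, TS → queue [VV, YT, JT, TS]
Visit VV → queue [YT, JT, TS]
Visit YT; enqueue CN, JI → queue [JT, TS, CN, JI]
Visit JT; enqueue TB, ZK, VO → queue [TS, CN, JI, TB, ZK, VO]
Visit TS; enqueue HS → queue [CN, JI, TB, ZK, VO, HS]
Visit CN; enqueue SE, MK → queue [JI, TB, ZK, VO, HS, SE, MK]
Visit JI; enqueue BG → queue [TB, ZK, VO, HS, SE, MK, BG]
Visit TB; enqueue KQ → queue [ZK, VO, HS, SE, MK, BG, KQ]
Visit ZK → queue [VO, HS, SE, MK, BG, KQ]
Visit VO; enqueue UB, KZ → queue [HS, SE, MK, BG, KQ, UB, KZ]
Visit HS; enqueue WQ → queue [SE, MK, BG, KQ, UB, KZ, WQ]
Visit SE → queue [MK, BG, KQ, UB, KZ, WQ]
Visit MK → queue [BG, KQ, UB, KZ, WQ]
Visit BG → queue [KQ, UB, KZ, WQ]
Visit KQ → queue [UB, KZ, WQ]
Visit UB → queue [KZ, WQ]
Visit KZ; enqueue IB → queue [WQ, IB]
Visit WQ → queue [IB]
Visit IB → queue []

MO → VV → YT → JT → TS → CN → JI → TB → ZK → VO → HS → SE → MK → BG → KQ → UB → KZ → WQ → IB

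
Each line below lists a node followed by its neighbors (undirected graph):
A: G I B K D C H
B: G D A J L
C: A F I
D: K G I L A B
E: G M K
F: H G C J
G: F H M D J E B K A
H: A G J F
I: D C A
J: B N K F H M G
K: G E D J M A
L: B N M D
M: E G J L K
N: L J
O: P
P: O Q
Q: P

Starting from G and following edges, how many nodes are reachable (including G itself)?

14

BFS from G visits: G, M, K, J, H, F, E, D, B, A, L, N, C, I
Reachable nodes: 14 of 17 total.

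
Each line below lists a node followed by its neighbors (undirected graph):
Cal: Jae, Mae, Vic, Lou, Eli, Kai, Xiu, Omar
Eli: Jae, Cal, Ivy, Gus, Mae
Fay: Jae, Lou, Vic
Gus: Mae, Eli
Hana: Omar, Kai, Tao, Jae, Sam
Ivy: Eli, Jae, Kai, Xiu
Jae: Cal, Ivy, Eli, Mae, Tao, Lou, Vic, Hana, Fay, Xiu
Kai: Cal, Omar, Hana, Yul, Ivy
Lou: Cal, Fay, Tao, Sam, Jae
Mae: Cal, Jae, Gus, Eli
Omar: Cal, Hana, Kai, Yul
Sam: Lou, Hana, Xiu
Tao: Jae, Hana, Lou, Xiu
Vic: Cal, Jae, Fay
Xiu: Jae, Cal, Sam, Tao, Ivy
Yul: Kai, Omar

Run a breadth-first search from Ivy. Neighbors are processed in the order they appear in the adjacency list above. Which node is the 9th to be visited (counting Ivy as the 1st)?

Tao

Visit Ivy; enqueue Eli, Jae, Kai, Xiu → queue [Eli, Jae, Kai, Xiu]
Visit Eli; enqueue Cal, Gus, Mae → queue [Jae, Kai, Xiu, Cal, Gus, Mae]
Visit Jae; enqueue Tao, Lou, Vic, Hana, Fay → queue [Kai, Xiu, Cal, Gus, Mae, Tao, Lou, Vic, Hana, Fay]
Visit Kai; enqueue Omar, Yul → queue [Xiu, Cal, Gus, Mae, Tao, Lou, Vic, Hana, Fay, Omar, Yul]
Visit Xiu; enqueue Sam → queue [Cal, Gus, Mae, Tao, Lou, Vic, Hana, Fay, Omar, Yul, Sam]
Visit Cal → queue [Gus, Mae, Tao, Lou, Vic, Hana, Fay, Omar, Yul, Sam]
Visit Gus → queue [Mae, Tao, Lou, Vic, Hana, Fay, Omar, Yul, Sam]
Visit Mae → queue [Tao, Lou, Vic, Hana, Fay, Omar, Yul, Sam]
Visit Tao → queue [Lou, Vic, Hana, Fay, Omar, Yul, Sam]
Visit Lou → queue [Vic, Hana, Fay, Omar, Yul, Sam]
Visit Vic → queue [Hana, Fay, Omar, Yul, Sam]
Visit Hana → queue [Fay, Omar, Yul, Sam]
Visit Fay → queue [Omar, Yul, Sam]
Visit Omar → queue [Yul, Sam]
Visit Yul → queue [Sam]
Visit Sam → queue []

Visit order: Ivy, Eli, Jae, Kai, Xiu, Cal, Gus, Mae, Tao, Lou, Vic, Hana, Fay, Omar, Yul, Sam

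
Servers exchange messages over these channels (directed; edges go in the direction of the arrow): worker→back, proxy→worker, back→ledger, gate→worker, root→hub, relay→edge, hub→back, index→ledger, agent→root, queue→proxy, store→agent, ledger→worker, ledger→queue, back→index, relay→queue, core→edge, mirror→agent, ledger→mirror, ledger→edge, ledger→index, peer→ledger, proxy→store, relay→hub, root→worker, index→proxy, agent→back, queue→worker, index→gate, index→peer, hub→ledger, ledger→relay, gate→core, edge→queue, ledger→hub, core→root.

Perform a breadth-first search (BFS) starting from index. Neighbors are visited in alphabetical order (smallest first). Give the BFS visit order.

index -> gate -> ledger -> peer -> proxy -> core -> worker -> edge -> hub -> mirror -> queue -> relay -> store -> root -> back -> agent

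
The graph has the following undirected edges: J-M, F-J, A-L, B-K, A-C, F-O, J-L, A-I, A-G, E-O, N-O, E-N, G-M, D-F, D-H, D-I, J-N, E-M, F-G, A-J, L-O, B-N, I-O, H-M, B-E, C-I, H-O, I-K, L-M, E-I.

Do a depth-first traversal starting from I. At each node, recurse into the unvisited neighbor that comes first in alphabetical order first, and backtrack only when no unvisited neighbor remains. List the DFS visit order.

Visit I
I → A
A → C
A → G
G → F
F → D
D → H
H → M
M → E
E → B
B → K
B → N
N → J
J → L
L → O

I, A, C, G, F, D, H, M, E, B, K, N, J, L, O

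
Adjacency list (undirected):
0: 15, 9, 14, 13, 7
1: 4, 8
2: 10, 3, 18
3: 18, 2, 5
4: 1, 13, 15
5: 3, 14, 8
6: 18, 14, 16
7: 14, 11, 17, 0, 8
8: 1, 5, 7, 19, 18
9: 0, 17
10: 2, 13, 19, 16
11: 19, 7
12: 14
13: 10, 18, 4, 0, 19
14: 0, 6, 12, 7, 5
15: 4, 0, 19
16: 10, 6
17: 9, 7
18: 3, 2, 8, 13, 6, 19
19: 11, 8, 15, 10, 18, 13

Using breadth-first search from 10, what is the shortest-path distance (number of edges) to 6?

Level 0: 10
Level 1: 2, 13, 16, 19
Level 2: 0, 3, 4, 6, 8, 11, 15, 18
Level 3: 1, 5, 7, 9, 14
Level 4: 12, 17
6 first appears at level 2.

2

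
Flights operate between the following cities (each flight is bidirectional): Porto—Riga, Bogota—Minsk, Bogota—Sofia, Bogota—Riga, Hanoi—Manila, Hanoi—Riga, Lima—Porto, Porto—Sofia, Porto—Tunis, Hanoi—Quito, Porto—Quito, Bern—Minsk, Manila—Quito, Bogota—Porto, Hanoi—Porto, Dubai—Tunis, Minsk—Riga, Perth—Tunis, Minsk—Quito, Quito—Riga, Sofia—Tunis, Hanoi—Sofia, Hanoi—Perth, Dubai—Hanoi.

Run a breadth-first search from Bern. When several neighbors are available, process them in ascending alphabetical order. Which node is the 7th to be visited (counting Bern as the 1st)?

Sofia

Visit Bern; enqueue Minsk → queue [Minsk]
Visit Minsk; enqueue Bogota, Quito, Riga → queue [Bogota, Quito, Riga]
Visit Bogota; enqueue Porto, Sofia → queue [Quito, Riga, Porto, Sofia]
Visit Quito; enqueue Hanoi, Manila → queue [Riga, Porto, Sofia, Hanoi, Manila]
Visit Riga → queue [Porto, Sofia, Hanoi, Manila]
Visit Porto; enqueue Lima, Tunis → queue [Sofia, Hanoi, Manila, Lima, Tunis]
Visit Sofia → queue [Hanoi, Manila, Lima, Tunis]
Visit Hanoi; enqueue Dubai, Perth → queue [Manila, Lima, Tunis, Dubai, Perth]
Visit Manila → queue [Lima, Tunis, Dubai, Perth]
Visit Lima → queue [Tunis, Dubai, Perth]
Visit Tunis → queue [Dubai, Perth]
Visit Dubai → queue [Perth]
Visit Perth → queue []

Visit order: Bern, Minsk, Bogota, Quito, Riga, Porto, Sofia, Hanoi, Manila, Lima, Tunis, Dubai, Perth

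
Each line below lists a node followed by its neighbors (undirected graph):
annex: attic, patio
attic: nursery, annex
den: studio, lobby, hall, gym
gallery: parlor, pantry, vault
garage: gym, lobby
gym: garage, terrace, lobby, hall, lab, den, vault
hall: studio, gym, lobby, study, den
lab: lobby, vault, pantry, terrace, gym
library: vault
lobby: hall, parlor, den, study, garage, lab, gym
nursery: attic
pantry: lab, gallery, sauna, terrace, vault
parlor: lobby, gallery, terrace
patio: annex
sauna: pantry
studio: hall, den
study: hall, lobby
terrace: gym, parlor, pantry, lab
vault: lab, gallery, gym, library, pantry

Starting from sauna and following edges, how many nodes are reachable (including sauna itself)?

15

BFS from sauna visits: sauna, pantry, lab, gallery, terrace, vault, lobby, gym, parlor, library, hall, den, study, garage, studio
Reachable nodes: 15 of 19 total.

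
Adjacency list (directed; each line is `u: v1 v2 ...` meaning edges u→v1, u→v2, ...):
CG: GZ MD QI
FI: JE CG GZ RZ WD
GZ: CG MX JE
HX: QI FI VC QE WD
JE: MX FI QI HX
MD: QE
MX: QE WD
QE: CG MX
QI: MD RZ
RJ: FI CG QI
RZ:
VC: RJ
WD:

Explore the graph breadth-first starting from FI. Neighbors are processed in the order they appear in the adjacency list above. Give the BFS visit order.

FI, JE, CG, GZ, RZ, WD, MX, QI, HX, MD, QE, VC, RJ

Visit FI; enqueue JE, CG, GZ, RZ, WD → queue [JE, CG, GZ, RZ, WD]
Visit JE; enqueue MX, QI, HX → queue [CG, GZ, RZ, WD, MX, QI, HX]
Visit CG; enqueue MD → queue [GZ, RZ, WD, MX, QI, HX, MD]
Visit GZ → queue [RZ, WD, MX, QI, HX, MD]
Visit RZ → queue [WD, MX, QI, HX, MD]
Visit WD → queue [MX, QI, HX, MD]
Visit MX; enqueue QE → queue [QI, HX, MD, QE]
Visit QI → queue [HX, MD, QE]
Visit HX; enqueue VC → queue [MD, QE, VC]
Visit MD → queue [QE, VC]
Visit QE → queue [VC]
Visit VC; enqueue RJ → queue [RJ]
Visit RJ → queue []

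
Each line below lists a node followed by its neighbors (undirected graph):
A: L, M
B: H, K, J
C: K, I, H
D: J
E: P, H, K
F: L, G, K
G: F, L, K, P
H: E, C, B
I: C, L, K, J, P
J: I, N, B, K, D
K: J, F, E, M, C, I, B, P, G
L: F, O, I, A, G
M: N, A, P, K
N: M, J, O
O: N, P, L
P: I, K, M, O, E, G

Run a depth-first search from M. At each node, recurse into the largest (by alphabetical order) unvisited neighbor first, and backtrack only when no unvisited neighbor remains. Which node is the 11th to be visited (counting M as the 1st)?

A

Visit M
M → P
P → O
O → N
N → J
J → K
K → I
I → L
L → G
G → F
L → A
I → C
C → H
H → E
H → B
J → D

Visit order: M, P, O, N, J, K, I, L, G, F, A, C, H, E, B, D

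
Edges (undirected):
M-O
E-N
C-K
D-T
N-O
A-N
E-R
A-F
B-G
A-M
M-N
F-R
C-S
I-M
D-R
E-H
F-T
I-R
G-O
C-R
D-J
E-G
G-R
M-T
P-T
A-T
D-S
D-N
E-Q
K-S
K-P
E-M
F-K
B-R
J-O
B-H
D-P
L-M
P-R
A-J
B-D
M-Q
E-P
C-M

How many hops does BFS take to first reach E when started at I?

2

Level 0: I
Level 1: M, R
Level 2: A, B, C, D, E, F, G, L, N, O, P, Q, T
Level 3: H, J, K, S
E first appears at level 2.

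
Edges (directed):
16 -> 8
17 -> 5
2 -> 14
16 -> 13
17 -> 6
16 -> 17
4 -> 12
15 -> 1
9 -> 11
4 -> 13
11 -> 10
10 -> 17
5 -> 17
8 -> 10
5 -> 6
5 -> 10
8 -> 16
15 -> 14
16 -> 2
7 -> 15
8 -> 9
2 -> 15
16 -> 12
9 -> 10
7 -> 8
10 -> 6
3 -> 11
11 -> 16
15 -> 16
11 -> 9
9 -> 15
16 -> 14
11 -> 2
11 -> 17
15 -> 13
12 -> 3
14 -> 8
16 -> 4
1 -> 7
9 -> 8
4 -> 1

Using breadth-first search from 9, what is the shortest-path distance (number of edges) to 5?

Level 0: 9
Level 1: 8, 10, 11, 15
Level 2: 1, 2, 6, 13, 14, 16, 17
Level 3: 4, 5, 7, 12
Level 4: 3
5 first appears at level 3.

3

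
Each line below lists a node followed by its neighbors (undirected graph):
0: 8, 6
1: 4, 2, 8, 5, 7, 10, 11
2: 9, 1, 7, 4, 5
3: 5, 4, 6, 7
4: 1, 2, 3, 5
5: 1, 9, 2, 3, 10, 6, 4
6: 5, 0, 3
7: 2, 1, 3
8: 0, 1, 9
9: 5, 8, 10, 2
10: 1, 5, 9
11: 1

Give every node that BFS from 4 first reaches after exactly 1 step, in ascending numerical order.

Level 0: 4
Level 1: 1, 2, 3, 5
Level 2: 6, 7, 8, 9, 10, 11
Level 3: 0

1, 2, 3, 5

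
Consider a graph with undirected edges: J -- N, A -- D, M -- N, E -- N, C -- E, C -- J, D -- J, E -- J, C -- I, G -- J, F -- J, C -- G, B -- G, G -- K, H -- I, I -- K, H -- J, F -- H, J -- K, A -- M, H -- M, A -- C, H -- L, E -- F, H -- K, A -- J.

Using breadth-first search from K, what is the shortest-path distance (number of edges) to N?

2

Level 0: K
Level 1: G, H, I, J
Level 2: A, B, C, D, E, F, L, M, N
N first appears at level 2.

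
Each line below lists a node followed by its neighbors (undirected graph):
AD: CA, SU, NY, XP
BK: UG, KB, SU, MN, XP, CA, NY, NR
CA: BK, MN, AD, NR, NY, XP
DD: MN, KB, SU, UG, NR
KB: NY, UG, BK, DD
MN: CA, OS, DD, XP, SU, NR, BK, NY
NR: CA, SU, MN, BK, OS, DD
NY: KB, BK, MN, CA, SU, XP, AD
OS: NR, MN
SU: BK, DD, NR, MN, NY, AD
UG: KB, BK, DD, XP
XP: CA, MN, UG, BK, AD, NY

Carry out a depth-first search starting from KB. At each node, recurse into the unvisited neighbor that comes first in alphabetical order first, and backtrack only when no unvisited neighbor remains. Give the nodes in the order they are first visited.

KB -> BK -> CA -> AD -> NY -> MN -> DD -> NR -> OS -> SU -> UG -> XP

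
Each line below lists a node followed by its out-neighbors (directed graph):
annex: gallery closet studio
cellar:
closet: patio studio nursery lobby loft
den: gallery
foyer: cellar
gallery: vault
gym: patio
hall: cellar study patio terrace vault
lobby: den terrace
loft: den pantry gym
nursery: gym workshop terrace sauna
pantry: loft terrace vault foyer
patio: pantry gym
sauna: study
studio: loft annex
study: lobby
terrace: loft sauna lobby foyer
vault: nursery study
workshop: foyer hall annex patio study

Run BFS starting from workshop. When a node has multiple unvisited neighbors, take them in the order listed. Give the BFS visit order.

workshop -> foyer -> hall -> annex -> patio -> study -> cellar -> terrace -> vault -> gallery -> closet -> studio -> pantry -> gym -> lobby -> loft -> sauna -> nursery -> den

Visit workshop; enqueue foyer, hall, annex, patio, study → queue [foyer, hall, annex, patio, study]
Visit foyer; enqueue cellar → queue [hall, annex, patio, study, cellar]
Visit hall; enqueue terrace, vault → queue [annex, patio, study, cellar, terrace, vault]
Visit annex; enqueue gallery, closet, studio → queue [patio, study, cellar, terrace, vault, gallery, closet, studio]
Visit patio; enqueue pantry, gym → queue [study, cellar, terrace, vault, gallery, closet, studio, pantry, gym]
Visit study; enqueue lobby → queue [cellar, terrace, vault, gallery, closet, studio, pantry, gym, lobby]
Visit cellar → queue [terrace, vault, gallery, closet, studio, pantry, gym, lobby]
Visit terrace; enqueue loft, sauna → queue [vault, gallery, closet, studio, pantry, gym, lobby, loft, sauna]
Visit vault; enqueue nursery → queue [gallery, closet, studio, pantry, gym, lobby, loft, sauna, nursery]
Visit gallery → queue [closet, studio, pantry, gym, lobby, loft, sauna, nursery]
Visit closet → queue [studio, pantry, gym, lobby, loft, sauna, nursery]
Visit studio → queue [pantry, gym, lobby, loft, sauna, nursery]
Visit pantry → queue [gym, lobby, loft, sauna, nursery]
Visit gym → queue [lobby, loft, sauna, nursery]
Visit lobby; enqueue den → queue [loft, sauna, nursery, den]
Visit loft → queue [sauna, nursery, den]
Visit sauna → queue [nursery, den]
Visit nursery → queue [den]
Visit den → queue []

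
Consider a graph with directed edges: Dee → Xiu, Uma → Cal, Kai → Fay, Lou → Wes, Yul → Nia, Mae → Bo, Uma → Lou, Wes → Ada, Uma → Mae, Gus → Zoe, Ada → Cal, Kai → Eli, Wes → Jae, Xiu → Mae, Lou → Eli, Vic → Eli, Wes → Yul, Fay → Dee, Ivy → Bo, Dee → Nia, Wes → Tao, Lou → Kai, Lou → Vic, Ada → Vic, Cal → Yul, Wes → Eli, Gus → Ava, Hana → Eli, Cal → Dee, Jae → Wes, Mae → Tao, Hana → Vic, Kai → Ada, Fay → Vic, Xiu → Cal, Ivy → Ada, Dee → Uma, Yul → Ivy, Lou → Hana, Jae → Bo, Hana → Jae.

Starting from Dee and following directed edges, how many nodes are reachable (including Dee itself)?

19

BFS from Dee visits: Dee, Xiu, Uma, Nia, Mae, Cal, Lou, Tao, Bo, Yul, Wes, Vic, Kai, Hana, Eli, Ivy, Jae, Ada, Fay
Reachable nodes: 19 of 22 total.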